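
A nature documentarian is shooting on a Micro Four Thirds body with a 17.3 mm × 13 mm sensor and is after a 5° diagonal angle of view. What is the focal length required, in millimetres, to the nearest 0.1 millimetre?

247.8 mm

Sensor diagonal = √(17.3² + 13²) = √468.2900 ≈ 21.6400 mm.
From α = 2·arctan(d/2f) we get f = d / (2·tan(α/2)).
With d = 21.6400 mm and α/2 = 2.5°, tan(α/2) ≈ 0.04366, so f ≈ 21.6400 / 0.08732 ≈ 247.8188 mm.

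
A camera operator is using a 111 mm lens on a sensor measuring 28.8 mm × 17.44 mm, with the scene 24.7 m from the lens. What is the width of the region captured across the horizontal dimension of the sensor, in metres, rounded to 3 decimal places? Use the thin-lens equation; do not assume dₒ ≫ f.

6.380 m

dₒ: 24.7 m = 24700 mm.
Similar triangles through the lens centre give W/dₒ = w/dᵢ; with 1/f = 1/dₒ + 1/dᵢ this gives W = w·(dₒ − f)/f.
W = 28.8 mm × (24700 − 111) / 111 = 28.8 × 221.5225 ≈ 6379.849 mm = 6.37985 m.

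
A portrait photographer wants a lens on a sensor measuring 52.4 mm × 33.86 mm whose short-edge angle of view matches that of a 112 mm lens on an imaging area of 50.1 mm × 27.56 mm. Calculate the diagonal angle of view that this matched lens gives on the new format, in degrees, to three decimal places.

25.546°

Equal short-edge AOV ⇒ f₂ = f₁ · 33.86/27.56 = 112 × 1.22859 ≈ 137.6023 mm.
Sensor diagonal = √(52.4² + 33.86²) = √3892.2596 ≈ 62.3880 mm.
Diagonal AOV on the new format = 2·arctan(62.3880 / (2 × 137.6023)) = 2·arctan(0.22670) ≈ 25.5458°.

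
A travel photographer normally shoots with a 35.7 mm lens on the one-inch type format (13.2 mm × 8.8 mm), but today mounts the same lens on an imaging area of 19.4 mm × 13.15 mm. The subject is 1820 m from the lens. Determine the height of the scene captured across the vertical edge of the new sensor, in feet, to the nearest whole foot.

2199 ft

The focal length stays 35.7 mm; the relevant sensor dimension is now h = 13.15 mm. Object distance dₒ = 1820 m = 1.82e+06 mm.
Thin-lens field height W = h·(dₒ − f)/f = 13.15 × (1.82e+06 − 35.7)/35.7 ≈ 670379.007 mm = 670379.007/304.8 ft = 2199.41 ft.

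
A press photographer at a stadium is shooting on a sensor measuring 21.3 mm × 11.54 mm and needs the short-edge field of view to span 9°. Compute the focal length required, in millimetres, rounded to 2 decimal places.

From α = 2·arctan(h/2f) we get f = h / (2·tan(α/2)).
With h = 11.54 mm and α/2 = 4.5°, tan(α/2) ≈ 0.07870, so f ≈ 11.54 / 0.15740 ≈ 73.3148 mm.

73.31 mm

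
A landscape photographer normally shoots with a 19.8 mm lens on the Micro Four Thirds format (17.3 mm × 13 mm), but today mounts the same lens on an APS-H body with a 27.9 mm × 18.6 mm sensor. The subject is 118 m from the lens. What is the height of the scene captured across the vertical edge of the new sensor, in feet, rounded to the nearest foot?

364 ft

The focal length stays 19.8 mm; the relevant sensor dimension is now h = 18.6 mm. Object distance dₒ = 118 m = 118000 mm.
Thin-lens field height W = h·(dₒ − f)/f = 18.6 × (118000 − 19.8)/19.8 ≈ 110829.885 mm = 110829.885/304.8 ft = 363.615 ft.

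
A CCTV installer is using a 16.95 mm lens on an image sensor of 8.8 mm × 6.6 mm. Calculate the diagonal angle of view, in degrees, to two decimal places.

Sensor diagonal = √(8.8² + 6.6²) = √121.0000 ≈ 11.0000 mm.
Angle of view α = 2·arctan(d/2f) with d = 11.0000 mm and f = 16.95 mm.
d/2f = 0.32448; arctan(0.32448) ≈ 17.9774°, so α ≈ 35.9548°.

35.95°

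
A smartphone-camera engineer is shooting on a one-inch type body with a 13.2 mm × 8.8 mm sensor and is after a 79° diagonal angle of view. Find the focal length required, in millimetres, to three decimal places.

Sensor diagonal = √(13.2² + 8.8²) = √251.6800 ≈ 15.8644 mm.
From α = 2·arctan(d/2f) we get f = d / (2·tan(α/2)).
With d = 15.8644 mm and α/2 = 39.5°, tan(α/2) ≈ 0.82434, so f ≈ 15.8644 / 1.64867 ≈ 9.6225 mm.

9.623 mm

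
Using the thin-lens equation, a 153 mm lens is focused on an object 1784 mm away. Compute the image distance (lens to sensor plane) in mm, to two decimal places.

167.35 mm

1/dᵢ = 1/f − 1/dₒ = 1/153 − 1/1784 = 0.0059754 mm⁻¹.
dᵢ = 1/0.0059754 ≈ 167.3525 mm.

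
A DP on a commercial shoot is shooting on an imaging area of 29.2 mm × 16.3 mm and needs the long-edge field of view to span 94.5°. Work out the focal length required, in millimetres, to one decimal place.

From α = 2·arctan(w/2f) we get f = w / (2·tan(α/2)).
With w = 29.2 mm and α/2 = 47.25°, tan(α/2) ≈ 1.08179, so f ≈ 29.2 / 2.16359 ≈ 13.4961 mm.

13.5 mm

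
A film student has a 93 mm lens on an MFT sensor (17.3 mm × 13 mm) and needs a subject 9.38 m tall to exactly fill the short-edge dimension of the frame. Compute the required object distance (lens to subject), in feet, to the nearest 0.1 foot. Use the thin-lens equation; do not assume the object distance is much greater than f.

220.5 ft

W: 9.38 m = 9380 mm.
Magnification m = h/W = dᵢ/dₒ; combined with 1/f = 1/dₒ + 1/dᵢ this gives dₒ = f·(1 + W/h).
dₒ = 93 mm × (1 + 9380/13) = 93 × 722.5385 ≈ 67196.077 mm = 67196.077/304.8 ft = 220.46 ft.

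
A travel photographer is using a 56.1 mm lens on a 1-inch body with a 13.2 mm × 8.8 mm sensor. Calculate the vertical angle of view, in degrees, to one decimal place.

9.0°

Angle of view α = 2·arctan(h/2f) with h = 8.8 mm and f = 56.1 mm.
h/2f = 0.07843; arctan(0.07843) ≈ 4.4846°, so α ≈ 8.9692°.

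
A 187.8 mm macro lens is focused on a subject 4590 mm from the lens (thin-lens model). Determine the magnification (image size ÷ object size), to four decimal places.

Thin lens: 1/f = 1/dₒ + 1/dᵢ → 1/dᵢ = 1/187.8 − 1/4590 = 0.0051069 mm⁻¹, so dᵢ ≈ 195.8116 mm.
Magnification m = dᵢ/dₒ = 195.8116/4590 ≈ 0.04266.

0.0427×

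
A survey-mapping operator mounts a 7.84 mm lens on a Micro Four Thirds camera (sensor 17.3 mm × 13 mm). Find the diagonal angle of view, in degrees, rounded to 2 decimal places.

108.15°

Sensor diagonal = √(17.3² + 13²) = √468.2900 ≈ 21.6400 mm.
Angle of view α = 2·arctan(d/2f) with d = 21.6400 mm and f = 7.84 mm.
d/2f = 1.38010; arctan(1.38010) ≈ 54.0735°, so α ≈ 108.1470°.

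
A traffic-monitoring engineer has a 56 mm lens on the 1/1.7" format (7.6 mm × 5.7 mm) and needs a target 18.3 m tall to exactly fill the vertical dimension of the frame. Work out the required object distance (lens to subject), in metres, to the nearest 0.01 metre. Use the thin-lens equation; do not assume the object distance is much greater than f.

W: 18.3 m = 18300 mm.
Magnification m = h/W = dᵢ/dₒ; combined with 1/f = 1/dₒ + 1/dᵢ this gives dₒ = f·(1 + W/h).
dₒ = 56 mm × (1 + 18300/5.7) = 56 × 3211.5263 ≈ 179845.474 mm = 179.845 m.

179.85 m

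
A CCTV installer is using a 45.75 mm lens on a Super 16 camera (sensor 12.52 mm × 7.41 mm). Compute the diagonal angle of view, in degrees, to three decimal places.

18.069°

Sensor diagonal = √(12.52² + 7.41²) = √211.6585 ≈ 14.5485 mm.
Angle of view α = 2·arctan(d/2f) with d = 14.5485 mm and f = 45.75 mm.
d/2f = 0.15900; arctan(0.15900) ≈ 9.0344°, so α ≈ 18.0688°.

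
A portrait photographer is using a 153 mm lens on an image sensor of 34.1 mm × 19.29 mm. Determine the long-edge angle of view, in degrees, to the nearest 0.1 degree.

Angle of view α = 2·arctan(w/2f) with w = 34.1 mm and f = 153 mm.
w/2f = 0.11144; arctan(0.11144) ≈ 6.3587°, so α ≈ 12.7174°.

12.7°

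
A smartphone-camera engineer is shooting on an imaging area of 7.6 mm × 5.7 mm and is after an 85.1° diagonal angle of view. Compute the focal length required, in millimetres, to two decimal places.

5.17 mm

Sensor diagonal = √(7.6² + 5.7²) = √90.2500 ≈ 9.5000 mm.
From α = 2·arctan(d/2f) we get f = d / (2·tan(α/2)).
With d = 9.5000 mm and α/2 = 42.55°, tan(α/2) ≈ 0.91794, so f ≈ 9.5000 / 1.83588 ≈ 5.1746 mm.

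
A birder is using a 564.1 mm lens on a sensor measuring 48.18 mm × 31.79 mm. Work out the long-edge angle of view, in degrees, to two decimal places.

Angle of view α = 2·arctan(w/2f) with w = 48.18 mm and f = 564.1 mm.
w/2f = 0.04271; arctan(0.04271) ≈ 2.4453°, so α ≈ 4.8907°.

4.89°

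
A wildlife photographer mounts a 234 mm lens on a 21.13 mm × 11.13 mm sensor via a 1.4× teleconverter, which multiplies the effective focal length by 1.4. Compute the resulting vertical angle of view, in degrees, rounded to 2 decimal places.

1.95°

Effective focal length f = 234 × 1.4 = 327.6 mm.
α = 2·arctan(11.13 / (2 × 327.6)) = 2·arctan(0.01699) ≈ 1.9464°.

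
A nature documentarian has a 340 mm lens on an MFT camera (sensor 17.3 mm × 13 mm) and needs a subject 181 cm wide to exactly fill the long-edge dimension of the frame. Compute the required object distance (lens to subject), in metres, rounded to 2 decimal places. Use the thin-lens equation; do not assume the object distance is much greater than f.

35.91 m

W: 181 cm = 1810 mm.
Magnification m = w/W = dᵢ/dₒ; combined with 1/f = 1/dₒ + 1/dᵢ this gives dₒ = f·(1 + W/w).
dₒ = 340 mm × (1 + 1810/17.3) = 340 × 105.6243 ≈ 35912.254 mm = 35.9123 m.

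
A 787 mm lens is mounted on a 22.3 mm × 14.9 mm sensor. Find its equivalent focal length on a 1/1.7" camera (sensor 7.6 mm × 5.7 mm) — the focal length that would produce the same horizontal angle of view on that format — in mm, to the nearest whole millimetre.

Equal angle of view means equal width/f ratio, so f₂ = f₁ · (width₂/width₁) = 787 × 7.6/22.3.
f₂ = 787 × 0.34081 ≈ 268.215 mm.

268 mm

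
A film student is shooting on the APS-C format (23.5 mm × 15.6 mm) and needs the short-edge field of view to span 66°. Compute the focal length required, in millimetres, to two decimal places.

From α = 2·arctan(h/2f) we get f = h / (2·tan(α/2)).
With h = 15.6 mm and α/2 = 33°, tan(α/2) ≈ 0.64941, so f ≈ 15.6 / 1.29882 ≈ 12.0109 mm.

12.01 mm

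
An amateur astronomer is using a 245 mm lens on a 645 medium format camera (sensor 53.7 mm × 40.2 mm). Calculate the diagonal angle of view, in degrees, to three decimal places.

Sensor diagonal = √(53.7² + 40.2²) = √4499.7300 ≈ 67.0800 mm.
Angle of view α = 2·arctan(d/2f) with d = 67.0800 mm and f = 245 mm.
d/2f = 0.13690; arctan(0.13690) ≈ 7.7952°, so α ≈ 15.5904°.

15.590°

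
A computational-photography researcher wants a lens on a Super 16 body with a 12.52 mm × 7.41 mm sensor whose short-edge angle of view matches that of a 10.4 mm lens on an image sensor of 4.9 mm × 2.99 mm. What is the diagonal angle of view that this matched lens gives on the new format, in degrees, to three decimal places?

31.522°

Equal short-edge AOV ⇒ f₂ = f₁ · 7.41/2.99 = 10.4 × 2.47826 ≈ 25.7739 mm.
Sensor diagonal = √(12.52² + 7.41²) = √211.6585 ≈ 14.5485 mm.
Diagonal AOV on the new format = 2·arctan(14.5485 / (2 × 25.7739)) = 2·arctan(0.28223) ≈ 31.5216°.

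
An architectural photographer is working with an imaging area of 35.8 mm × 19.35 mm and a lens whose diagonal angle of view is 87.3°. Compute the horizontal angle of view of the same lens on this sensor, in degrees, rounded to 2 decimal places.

80.01°

Sensor diagonal = √(35.8² + 19.35²) = √1656.0625 ≈ 40.6947 mm.
From the diagonal AOV: f = 40.6947 / (2·tan(43.65°)) = 40.6947 / 1.90791 ≈ 21.3295 mm.
Horizontal AOV = 2·arctan(35.8 / (2 × 21.3295)) = 2·arctan(0.83921) ≈ 80.0075°.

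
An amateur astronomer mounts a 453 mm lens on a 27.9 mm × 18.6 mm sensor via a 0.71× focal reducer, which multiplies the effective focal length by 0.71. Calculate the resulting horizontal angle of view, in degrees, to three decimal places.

4.967°

Effective focal length f = 453 × 0.71 = 321.63 mm.
α = 2·arctan(27.9 / (2 × 321.63)) = 2·arctan(0.04337) ≈ 4.9670°.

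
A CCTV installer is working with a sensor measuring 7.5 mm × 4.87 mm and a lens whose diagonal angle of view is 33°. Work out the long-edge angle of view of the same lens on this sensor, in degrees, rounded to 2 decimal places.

27.90°

Sensor diagonal = √(7.5² + 4.87²) = √79.9669 ≈ 8.9424 mm.
From the diagonal AOV: f = 8.9424 / (2·tan(16.5°)) = 8.9424 / 0.59243 ≈ 15.0946 mm.
Long-edge AOV = 2·arctan(7.5 / (2 × 15.0946)) = 2·arctan(0.24843) ≈ 27.9035°.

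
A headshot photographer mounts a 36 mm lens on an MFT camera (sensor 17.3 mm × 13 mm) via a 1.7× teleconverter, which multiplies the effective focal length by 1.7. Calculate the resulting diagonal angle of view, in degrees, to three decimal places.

20.052°

Effective focal length f = 36 × 1.7 = 61.2 mm.
Sensor diagonal = √(17.3² + 13²) = √468.2900 ≈ 21.6400 mm.
α = 2·arctan(21.640 / (2 × 61.2)) = 2·arctan(0.17680) ≈ 20.0523°.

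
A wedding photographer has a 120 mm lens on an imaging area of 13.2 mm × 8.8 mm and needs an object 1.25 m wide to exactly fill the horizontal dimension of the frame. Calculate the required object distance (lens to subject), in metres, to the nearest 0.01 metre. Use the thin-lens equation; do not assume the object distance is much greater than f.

W: 1.25 m = 1250 mm.
Magnification m = w/W = dᵢ/dₒ; combined with 1/f = 1/dₒ + 1/dᵢ this gives dₒ = f·(1 + W/w).
dₒ = 120 mm × (1 + 1250/13.2) = 120 × 95.6970 ≈ 11483.636 mm = 11.4836 m.

11.48 m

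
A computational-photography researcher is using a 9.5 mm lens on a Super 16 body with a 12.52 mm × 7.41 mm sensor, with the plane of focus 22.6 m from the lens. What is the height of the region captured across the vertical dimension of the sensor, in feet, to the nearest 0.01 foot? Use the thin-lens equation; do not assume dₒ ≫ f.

dₒ: 22.6 m = 22600 mm.
Similar triangles through the lens centre give W/dₒ = h/dᵢ; with 1/f = 1/dₒ + 1/dᵢ this gives W = h·(dₒ − f)/f.
W = 7.41 mm × (22600 − 9.5) / 9.5 = 7.41 × 2377.9474 ≈ 17620.590 mm = 17620.590/304.8 ft = 57.8103 ft.

57.81 ft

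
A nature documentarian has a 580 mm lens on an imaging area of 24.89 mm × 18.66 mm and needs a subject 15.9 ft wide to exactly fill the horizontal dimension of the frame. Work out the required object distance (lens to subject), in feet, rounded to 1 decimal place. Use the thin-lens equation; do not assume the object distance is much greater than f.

W: 15.9 ft × 304.8 mm/ft = 4846.32 mm.
Magnification m = w/W = dᵢ/dₒ; combined with 1/f = 1/dₒ + 1/dᵢ this gives dₒ = f·(1 + W/w).
dₒ = 580 mm × (1 + 4846.32/24.89) = 580 × 195.7095 ≈ 113511.519 mm = 113511.519/304.8 ft = 372.413 ft.

372.4 ft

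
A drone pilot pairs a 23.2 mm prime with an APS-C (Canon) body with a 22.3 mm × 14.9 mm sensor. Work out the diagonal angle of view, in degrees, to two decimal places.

Sensor diagonal = √(22.3² + 14.9²) = √719.3000 ≈ 26.8198 mm.
Angle of view α = 2·arctan(d/2f) with d = 26.8198 mm and f = 23.2 mm.
d/2f = 0.57801; arctan(0.57801) ≈ 30.0284°, so α ≈ 60.0569°.

60.06°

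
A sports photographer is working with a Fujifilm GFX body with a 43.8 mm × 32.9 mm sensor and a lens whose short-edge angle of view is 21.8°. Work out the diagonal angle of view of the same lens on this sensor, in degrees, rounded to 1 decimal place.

35.6°

From the short-edge AOV: f = 32.9 / (2·tan(10.9°)) = 32.9 / 0.38514 ≈ 85.4236 mm.
Sensor diagonal = √(43.8² + 32.9²) = √3000.8500 ≈ 54.7800 mm.
Diagonal AOV = 2·arctan(54.7800 / (2 × 85.4236)) = 2·arctan(0.32064) ≈ 35.5556°.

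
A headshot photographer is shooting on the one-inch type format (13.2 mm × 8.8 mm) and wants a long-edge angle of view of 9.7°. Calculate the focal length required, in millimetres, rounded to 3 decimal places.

From α = 2·arctan(w/2f) we get f = w / (2·tan(α/2)).
With w = 13.2 mm and α/2 = 4.85°, tan(α/2) ≈ 0.08485, so f ≈ 13.2 / 0.16970 ≈ 77.7832 mm.

77.783 mm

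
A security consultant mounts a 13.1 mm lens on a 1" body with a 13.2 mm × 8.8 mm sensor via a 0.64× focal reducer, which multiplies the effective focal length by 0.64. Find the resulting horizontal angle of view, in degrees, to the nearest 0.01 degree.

Effective focal length f = 13.1 × 0.64 = 8.384 mm.
α = 2·arctan(13.2 / (2 × 8.384)) = 2·arctan(0.78721) ≈ 76.4206°.

76.42°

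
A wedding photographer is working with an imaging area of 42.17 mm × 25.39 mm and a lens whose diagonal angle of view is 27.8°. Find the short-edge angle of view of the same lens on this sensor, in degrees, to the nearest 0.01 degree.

14.55°

Sensor diagonal = √(42.17² + 25.39²) = √2422.9610 ≈ 49.2236 mm.
From the diagonal AOV: f = 49.2236 / (2·tan(13.9°)) = 49.2236 / 0.49495 ≈ 99.4516 mm.
Short-edge AOV = 2·arctan(25.39 / (2 × 99.4516)) = 2·arctan(0.12765) ≈ 14.5489°.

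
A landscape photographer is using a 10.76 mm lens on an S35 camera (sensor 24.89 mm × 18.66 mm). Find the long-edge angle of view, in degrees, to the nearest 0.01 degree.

98.31°

Angle of view α = 2·arctan(w/2f) with w = 24.89 mm and f = 10.76 mm.
w/2f = 1.15660; arctan(1.15660) ≈ 49.1532°, so α ≈ 98.3063°.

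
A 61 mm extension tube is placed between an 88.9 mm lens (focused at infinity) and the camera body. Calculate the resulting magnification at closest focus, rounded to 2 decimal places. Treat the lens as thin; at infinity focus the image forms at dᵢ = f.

0.69×

The tube moves the image plane from f to f + e, so dᵢ = 88.9 + 61 = 149.9 mm. Focus is achieved when 1/f = 1/dₒ + 1/dᵢ, giving dₒ = 1/(1/f − 1/(f+e)).
Magnification m = dᵢ/dₒ = (f+e)·(1/f − 1/(f+e)) = e/f = 61/88.9 ≈ 0.6862.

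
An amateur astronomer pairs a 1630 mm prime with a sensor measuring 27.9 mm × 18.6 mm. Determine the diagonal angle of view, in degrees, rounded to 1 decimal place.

Sensor diagonal = √(27.9² + 18.6²) = √1124.3700 ≈ 33.5316 mm.
Angle of view α = 2·arctan(d/2f) with d = 33.5316 mm and f = 1630 mm.
d/2f = 0.01029; arctan(0.01029) ≈ 0.5893°, so α ≈ 1.1786°.

1.2°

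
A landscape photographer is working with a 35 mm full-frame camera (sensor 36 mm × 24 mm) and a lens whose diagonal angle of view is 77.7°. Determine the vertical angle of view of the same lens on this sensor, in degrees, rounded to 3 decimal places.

48.149°

Sensor diagonal = √(36² + 24²) = √1872.0000 ≈ 43.2666 mm.
From the diagonal AOV: f = 43.2666 / (2·tan(38.85°)) = 43.2666 / 1.61092 ≈ 26.8584 mm.
Vertical AOV = 2·arctan(24 / (2 × 26.8584)) = 2·arctan(0.44679) ≈ 48.1490°.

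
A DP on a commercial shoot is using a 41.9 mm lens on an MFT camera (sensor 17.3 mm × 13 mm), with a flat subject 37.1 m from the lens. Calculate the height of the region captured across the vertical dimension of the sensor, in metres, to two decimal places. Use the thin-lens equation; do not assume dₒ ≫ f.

dₒ: 37.1 m = 37100 mm.
Similar triangles through the lens centre give W/dₒ = h/dᵢ; with 1/f = 1/dₒ + 1/dᵢ this gives W = h·(dₒ − f)/f.
W = 13 mm × (37100 − 41.9) / 41.9 = 13 × 884.4415 ≈ 11497.740 mm = 11.4977 m.

11.50 m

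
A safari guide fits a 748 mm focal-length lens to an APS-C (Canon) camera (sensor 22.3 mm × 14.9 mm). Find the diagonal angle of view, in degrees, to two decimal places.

Sensor diagonal = √(22.3² + 14.9²) = √719.3000 ≈ 26.8198 mm.
Angle of view α = 2·arctan(d/2f) with d = 26.8198 mm and f = 748 mm.
d/2f = 0.01793; arctan(0.01793) ≈ 1.0271°, so α ≈ 2.0541°.

2.05°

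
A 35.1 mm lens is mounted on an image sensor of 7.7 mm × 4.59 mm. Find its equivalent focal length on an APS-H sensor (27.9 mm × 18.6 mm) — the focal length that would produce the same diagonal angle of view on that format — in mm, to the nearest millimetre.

Sensor diagonal = √(7.7² + 4.59²) = √80.3581 ≈ 8.9643 mm.
Sensor diagonal = √(27.9² + 18.6²) = √1124.3700 ≈ 33.5316 mm.
Equal angle of view means equal diagonal/f ratio, so f₂ = f₁ · (diagonal₂/diagonal₁) = 35.1 × 33.5316/8.9643.
f₂ = 35.1 × 3.74059 ≈ 131.295 mm.

131 mm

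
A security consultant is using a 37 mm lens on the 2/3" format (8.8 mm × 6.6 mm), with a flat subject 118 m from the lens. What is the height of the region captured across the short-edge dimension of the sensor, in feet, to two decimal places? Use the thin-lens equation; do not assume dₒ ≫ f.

dₒ: 118 m = 118000 mm.
Similar triangles through the lens centre give W/dₒ = h/dᵢ; with 1/f = 1/dₒ + 1/dᵢ this gives W = h·(dₒ − f)/f.
W = 6.6 mm × (118000 − 37) / 37 = 6.6 × 3188.1892 ≈ 21042.049 mm = 21042.049/304.8 ft = 69.0356 ft.

69.04 ft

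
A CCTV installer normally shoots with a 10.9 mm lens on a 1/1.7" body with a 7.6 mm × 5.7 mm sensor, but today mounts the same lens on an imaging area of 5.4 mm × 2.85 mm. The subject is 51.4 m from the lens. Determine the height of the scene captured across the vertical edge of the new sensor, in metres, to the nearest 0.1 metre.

13.4 m

The focal length stays 10.9 mm; the relevant sensor dimension is now h = 2.85 mm. Object distance dₒ = 51.4 m = 51400 mm.
Thin-lens field height W = h·(dₒ − f)/f = 2.85 × (51400 − 10.9)/10.9 ≈ 13436.600 mm = 13.4366 m.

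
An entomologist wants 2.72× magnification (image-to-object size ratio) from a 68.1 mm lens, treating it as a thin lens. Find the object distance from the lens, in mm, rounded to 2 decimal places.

93.14 mm

With m = dᵢ/dₒ and 1/f = 1/dₒ + 1/dᵢ, substituting dᵢ = m·dₒ gives 1/f = (1 + 1/m)/dₒ, hence dₒ = f·(1 + 1/m).
dₒ = 68.1 × (1 + 1/2.72) = 68.1 × 1.36765 ≈ 93.137 mm.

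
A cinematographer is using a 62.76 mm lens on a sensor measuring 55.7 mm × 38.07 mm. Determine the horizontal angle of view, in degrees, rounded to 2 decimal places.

Angle of view α = 2·arctan(w/2f) with w = 55.7 mm and f = 62.76 mm.
w/2f = 0.44375; arctan(0.44375) ≈ 23.9294°, so α ≈ 47.8589°.

47.86°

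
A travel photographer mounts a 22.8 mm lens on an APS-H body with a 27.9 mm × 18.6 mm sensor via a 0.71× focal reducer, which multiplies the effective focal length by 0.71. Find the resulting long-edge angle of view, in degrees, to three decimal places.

81.506°

Effective focal length f = 22.8 × 0.71 = 16.188 mm.
α = 2·arctan(27.9 / (2 × 16.188)) = 2·arctan(0.86175) ≈ 81.5062°.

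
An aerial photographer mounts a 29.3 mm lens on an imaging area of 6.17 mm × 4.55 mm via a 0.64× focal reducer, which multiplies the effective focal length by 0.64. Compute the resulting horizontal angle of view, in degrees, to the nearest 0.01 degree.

18.68°

Effective focal length f = 29.3 × 0.64 = 18.752 mm.
α = 2·arctan(6.17 / (2 × 18.752)) = 2·arctan(0.16452) ≈ 18.6847°.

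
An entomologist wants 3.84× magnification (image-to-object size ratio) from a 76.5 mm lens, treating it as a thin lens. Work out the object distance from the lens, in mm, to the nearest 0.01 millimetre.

With m = dᵢ/dₒ and 1/f = 1/dₒ + 1/dᵢ, substituting dᵢ = m·dₒ gives 1/f = (1 + 1/m)/dₒ, hence dₒ = f·(1 + 1/m).
dₒ = 76.5 × (1 + 1/3.84) = 76.5 × 1.26042 ≈ 96.422 mm.

96.42 mm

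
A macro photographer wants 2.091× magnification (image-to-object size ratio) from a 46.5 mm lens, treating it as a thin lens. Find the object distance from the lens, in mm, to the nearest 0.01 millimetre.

With m = dᵢ/dₒ and 1/f = 1/dₒ + 1/dᵢ, substituting dᵢ = m·dₒ gives 1/f = (1 + 1/m)/dₒ, hence dₒ = f·(1 + 1/m).
dₒ = 46.5 × (1 + 1/2.091) = 46.5 × 1.47824 ≈ 68.738 mm.

68.74 mm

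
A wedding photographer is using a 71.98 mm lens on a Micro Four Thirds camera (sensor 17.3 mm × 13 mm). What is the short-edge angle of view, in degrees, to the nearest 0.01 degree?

Angle of view α = 2·arctan(h/2f) with h = 13 mm and f = 71.98 mm.
h/2f = 0.09030; arctan(0.09030) ≈ 5.1600°, so α ≈ 10.3200°.

10.32°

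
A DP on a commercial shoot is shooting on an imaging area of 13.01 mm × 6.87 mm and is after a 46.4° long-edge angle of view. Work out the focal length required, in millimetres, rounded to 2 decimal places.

From α = 2·arctan(w/2f) we get f = w / (2·tan(α/2)).
With w = 13.01 mm and α/2 = 23.2°, tan(α/2) ≈ 0.42860, so f ≈ 13.01 / 0.85720 ≈ 15.1773 mm.

15.18 mm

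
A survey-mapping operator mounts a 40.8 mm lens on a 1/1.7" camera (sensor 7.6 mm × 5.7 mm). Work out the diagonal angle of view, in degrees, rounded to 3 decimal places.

13.281°

Sensor diagonal = √(7.6² + 5.7²) = √90.2500 ≈ 9.5000 mm.
Angle of view α = 2·arctan(d/2f) with d = 9.5000 mm and f = 40.8 mm.
d/2f = 0.11642; arctan(0.11642) ≈ 6.6406°, so α ≈ 13.2811°.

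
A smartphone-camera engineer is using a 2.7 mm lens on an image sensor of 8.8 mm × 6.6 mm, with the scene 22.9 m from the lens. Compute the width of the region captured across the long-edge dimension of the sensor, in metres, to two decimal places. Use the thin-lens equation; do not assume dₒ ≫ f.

dₒ: 22.9 m = 22900 mm.
Similar triangles through the lens centre give W/dₒ = w/dᵢ; with 1/f = 1/dₒ + 1/dᵢ this gives W = w·(dₒ − f)/f.
W = 8.8 mm × (22900 − 2.7) / 2.7 = 8.8 × 8480.4815 ≈ 74628.237 mm = 74.6282 m.

74.63 m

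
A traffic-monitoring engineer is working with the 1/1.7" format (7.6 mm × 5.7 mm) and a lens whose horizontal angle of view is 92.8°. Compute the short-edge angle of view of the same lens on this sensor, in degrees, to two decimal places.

76.45°

From the horizontal AOV: f = 7.6 / (2·tan(46.4°)) = 7.6 / 2.10021 ≈ 3.6187 mm.
Short-edge AOV = 2·arctan(5.7 / (2 × 3.6187)) = 2·arctan(0.78758) ≈ 76.4464°.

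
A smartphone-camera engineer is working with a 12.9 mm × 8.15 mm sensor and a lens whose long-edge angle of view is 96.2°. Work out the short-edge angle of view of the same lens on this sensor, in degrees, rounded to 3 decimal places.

From the long-edge AOV: f = 12.9 / (2·tan(48.1°)) = 12.9 / 2.22904 ≈ 5.7873 mm.
Short-edge AOV = 2·arctan(8.15 / (2 × 5.7873)) = 2·arctan(0.70413) ≈ 70.3013°.

70.301°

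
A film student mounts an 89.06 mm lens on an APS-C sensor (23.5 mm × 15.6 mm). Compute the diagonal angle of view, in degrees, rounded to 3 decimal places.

Sensor diagonal = √(23.5² + 15.6²) = √795.6100 ≈ 28.2066 mm.
Angle of view α = 2·arctan(d/2f) with d = 28.2066 mm and f = 89.06 mm.
d/2f = 0.15836; arctan(0.15836) ≈ 8.9985°, so α ≈ 17.9969°.

17.997°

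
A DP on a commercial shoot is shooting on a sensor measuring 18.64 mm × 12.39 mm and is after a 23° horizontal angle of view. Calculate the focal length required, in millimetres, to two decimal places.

From α = 2·arctan(w/2f) we get f = w / (2·tan(α/2)).
With w = 18.64 mm and α/2 = 11.5°, tan(α/2) ≈ 0.20345, so f ≈ 18.64 / 0.40690 ≈ 45.8093 mm.

45.81 mm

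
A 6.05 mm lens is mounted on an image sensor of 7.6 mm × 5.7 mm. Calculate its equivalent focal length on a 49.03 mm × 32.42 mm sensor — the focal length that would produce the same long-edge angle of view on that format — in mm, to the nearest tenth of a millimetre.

Equal angle of view means equal width/f ratio, so f₂ = f₁ · (width₂/width₁) = 6.05 × 49.03/7.6.
f₂ = 6.05 × 6.45132 ≈ 39.030 mm.

39.0 mm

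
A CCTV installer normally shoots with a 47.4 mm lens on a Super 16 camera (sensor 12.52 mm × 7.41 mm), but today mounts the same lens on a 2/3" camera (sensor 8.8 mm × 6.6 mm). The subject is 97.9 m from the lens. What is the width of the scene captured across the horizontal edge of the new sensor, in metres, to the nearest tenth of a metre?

18.2 m

The focal length stays 47.4 mm; the relevant sensor dimension is now w = 8.8 mm. Object distance dₒ = 97.9 m = 97900 mm.
Thin-lens field width W = w·(dₒ − f)/f = 8.8 × (97900 − 47.4)/47.4 ≈ 18166.727 mm = 18.1667 m.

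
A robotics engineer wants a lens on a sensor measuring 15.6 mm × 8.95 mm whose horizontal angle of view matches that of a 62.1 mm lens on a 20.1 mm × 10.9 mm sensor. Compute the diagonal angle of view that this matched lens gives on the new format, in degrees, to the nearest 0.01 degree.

21.14°

Equal horizontal AOV ⇒ f₂ = f₁ · 15.6/20.1 = 62.1 × 0.77612 ≈ 48.1970 mm.
Sensor diagonal = √(15.6² + 8.95²) = √323.4625 ≈ 17.9851 mm.
Diagonal AOV on the new format = 2·arctan(17.9851 / (2 × 48.1970)) = 2·arctan(0.18658) ≈ 21.1373°.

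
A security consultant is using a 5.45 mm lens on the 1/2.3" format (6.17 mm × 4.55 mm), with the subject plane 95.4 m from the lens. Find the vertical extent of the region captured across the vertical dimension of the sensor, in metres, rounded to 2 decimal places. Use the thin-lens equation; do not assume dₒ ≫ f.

79.64 m

dₒ: 95.4 m = 95400 mm.
Similar triangles through the lens centre give W/dₒ = h/dᵢ; with 1/f = 1/dₒ + 1/dᵢ this gives W = h·(dₒ − f)/f.
W = 4.55 mm × (95400 − 5.45) / 5.45 = 4.55 × 17503.5872 ≈ 79641.322 mm = 79.6413 m.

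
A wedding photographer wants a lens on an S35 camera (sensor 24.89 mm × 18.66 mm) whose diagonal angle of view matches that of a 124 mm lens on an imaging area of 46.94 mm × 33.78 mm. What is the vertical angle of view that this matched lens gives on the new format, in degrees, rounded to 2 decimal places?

Sensor diagonal = √(46.94² + 33.78²) = √3344.4520 ≈ 57.8312 mm.
Sensor diagonal = √(24.89² + 18.66²) = √967.7077 ≈ 31.1080 mm.
Equal diagonal AOV ⇒ f₂ = f₁ · 31.1080/57.8312 = 124 × 0.53791 ≈ 66.7008 mm.
Vertical AOV on the new format = 2·arctan(18.66 / (2 × 66.7008)) = 2·arctan(0.13988) ≈ 15.9255°.

15.93°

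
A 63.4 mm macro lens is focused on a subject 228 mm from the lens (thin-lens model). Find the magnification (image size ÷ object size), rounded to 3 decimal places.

Thin lens: 1/f = 1/dₒ + 1/dᵢ → 1/dᵢ = 1/63.4 − 1/228 = 0.0113869 mm⁻¹, so dᵢ ≈ 87.8202 mm.
Magnification m = dᵢ/dₒ = 87.8202/228 ≈ 0.38518.

0.385×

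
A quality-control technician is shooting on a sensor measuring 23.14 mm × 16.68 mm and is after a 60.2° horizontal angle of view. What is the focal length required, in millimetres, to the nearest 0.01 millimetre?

From α = 2·arctan(w/2f) we get f = w / (2·tan(α/2)).
With w = 23.14 mm and α/2 = 30.1°, tan(α/2) ≈ 0.57968, so f ≈ 23.14 / 1.15936 ≈ 19.9593 mm.

19.96 mm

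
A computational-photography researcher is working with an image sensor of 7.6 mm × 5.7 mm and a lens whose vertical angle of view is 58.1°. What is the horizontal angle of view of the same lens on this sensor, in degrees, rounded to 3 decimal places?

73.047°

From the vertical AOV: f = 5.7 / (2·tan(29.05°)) = 5.7 / 1.11090 ≈ 5.1310 mm.
Horizontal AOV = 2·arctan(7.6 / (2 × 5.1310)) = 2·arctan(0.74060) ≈ 73.0473°.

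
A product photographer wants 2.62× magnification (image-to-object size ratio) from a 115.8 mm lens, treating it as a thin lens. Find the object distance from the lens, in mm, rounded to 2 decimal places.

With m = dᵢ/dₒ and 1/f = 1/dₒ + 1/dᵢ, substituting dᵢ = m·dₒ gives 1/f = (1 + 1/m)/dₒ, hence dₒ = f·(1 + 1/m).
dₒ = 115.8 × (1 + 1/2.62) = 115.8 × 1.38168 ≈ 159.998 mm.

160.00 mm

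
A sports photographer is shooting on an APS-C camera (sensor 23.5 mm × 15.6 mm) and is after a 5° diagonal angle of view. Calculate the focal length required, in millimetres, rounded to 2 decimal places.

323.02 mm

Sensor diagonal = √(23.5² + 15.6²) = √795.6100 ≈ 28.2066 mm.
From α = 2·arctan(d/2f) we get f = d / (2·tan(α/2)).
With d = 28.2066 mm and α/2 = 2.5°, tan(α/2) ≈ 0.04366, so f ≈ 28.2066 / 0.08732 ≈ 323.0182 mm.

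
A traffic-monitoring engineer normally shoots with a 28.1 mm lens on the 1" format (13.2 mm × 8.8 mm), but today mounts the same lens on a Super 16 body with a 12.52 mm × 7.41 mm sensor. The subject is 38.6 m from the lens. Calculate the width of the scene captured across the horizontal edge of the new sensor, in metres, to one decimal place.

17.2 m

The focal length stays 28.1 mm; the relevant sensor dimension is now w = 12.52 mm. Object distance dₒ = 38.6 m = 38600 mm.
Thin-lens field width W = w·(dₒ − f)/f = 12.52 × (38600 − 28.1)/28.1 ≈ 17185.772 mm = 17.1858 m.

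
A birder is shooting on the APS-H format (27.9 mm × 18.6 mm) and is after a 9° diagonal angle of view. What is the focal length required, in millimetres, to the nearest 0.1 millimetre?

213.0 mm

Sensor diagonal = √(27.9² + 18.6²) = √1124.3700 ≈ 33.5316 mm.
From α = 2·arctan(d/2f) we get f = d / (2·tan(α/2)).
With d = 33.5316 mm and α/2 = 4.5°, tan(α/2) ≈ 0.07870, so f ≈ 33.5316 / 0.15740 ≈ 213.0299 mm.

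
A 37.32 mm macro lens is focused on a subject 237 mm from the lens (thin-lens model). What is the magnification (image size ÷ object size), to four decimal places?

Thin lens: 1/f = 1/dₒ + 1/dᵢ → 1/dᵢ = 1/37.32 − 1/237 = 0.0225759 mm⁻¹, so dᵢ ≈ 44.2951 mm.
Magnification m = dᵢ/dₒ = 44.2951/237 ≈ 0.18690.

0.1869×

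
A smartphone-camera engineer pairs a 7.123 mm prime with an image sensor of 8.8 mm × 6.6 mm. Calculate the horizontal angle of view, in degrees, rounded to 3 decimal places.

Angle of view α = 2·arctan(w/2f) with w = 8.8 mm and f = 7.123 mm.
w/2f = 0.61772; arctan(0.61772) ≈ 31.7043°, so α ≈ 63.4087°.

63.409°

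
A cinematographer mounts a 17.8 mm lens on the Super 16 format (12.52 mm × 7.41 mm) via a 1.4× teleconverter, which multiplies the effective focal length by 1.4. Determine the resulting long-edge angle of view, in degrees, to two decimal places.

Effective focal length f = 17.8 × 1.4 = 24.92 mm.
α = 2·arctan(12.52 / (2 × 24.92)) = 2·arctan(0.25120) ≈ 28.2023°.

28.20°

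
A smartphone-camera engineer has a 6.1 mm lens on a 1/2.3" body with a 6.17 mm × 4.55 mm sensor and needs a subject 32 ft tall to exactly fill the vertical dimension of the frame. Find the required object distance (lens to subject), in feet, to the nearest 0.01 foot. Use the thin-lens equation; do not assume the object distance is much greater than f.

W: 32 ft × 304.8 mm/ft = 9753.60 mm.
Magnification m = h/W = dᵢ/dₒ; combined with 1/f = 1/dₒ + 1/dᵢ this gives dₒ = f·(1 + W/h).
dₒ = 6.1 mm × (1 + 9753.6/4.55) = 6.1 × 2144.6483 ≈ 13082.355 mm = 13082.355/304.8 ft = 42.9211 ft.

42.92 ft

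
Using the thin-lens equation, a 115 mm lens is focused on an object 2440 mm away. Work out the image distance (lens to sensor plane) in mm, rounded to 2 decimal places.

120.69 mm

1/dᵢ = 1/f − 1/dₒ = 1/115 − 1/2440 = 0.0082858 mm⁻¹.
dᵢ = 1/0.0082858 ≈ 120.6882 mm.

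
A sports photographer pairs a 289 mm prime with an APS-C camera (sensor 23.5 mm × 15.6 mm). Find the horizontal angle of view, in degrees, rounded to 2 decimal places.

4.66°

Angle of view α = 2·arctan(w/2f) with w = 23.5 mm and f = 289 mm.
w/2f = 0.04066; arctan(0.04066) ≈ 2.3282°, so α ≈ 4.6564°.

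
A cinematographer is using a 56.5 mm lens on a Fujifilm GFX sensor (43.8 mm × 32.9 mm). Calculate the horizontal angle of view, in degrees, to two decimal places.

42.37°

Angle of view α = 2·arctan(w/2f) with w = 43.8 mm and f = 56.5 mm.
w/2f = 0.38761; arctan(0.38761) ≈ 21.1869°, so α ≈ 42.3737°.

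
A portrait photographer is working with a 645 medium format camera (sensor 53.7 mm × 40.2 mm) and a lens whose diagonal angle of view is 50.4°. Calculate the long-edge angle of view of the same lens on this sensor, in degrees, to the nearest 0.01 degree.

41.28°

Sensor diagonal = √(53.7² + 40.2²) = √4499.7300 ≈ 67.0800 mm.
From the diagonal AOV: f = 67.0800 / (2·tan(25.2°)) = 67.0800 / 0.94113 ≈ 71.2762 mm.
Long-edge AOV = 2·arctan(53.7 / (2 × 71.2762)) = 2·arctan(0.37670) ≈ 41.2832°.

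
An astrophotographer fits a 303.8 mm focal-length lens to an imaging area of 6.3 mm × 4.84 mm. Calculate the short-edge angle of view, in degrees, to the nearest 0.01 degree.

Angle of view α = 2·arctan(h/2f) with h = 4.84 mm and f = 303.8 mm.
h/2f = 0.00797; arctan(0.00797) ≈ 0.4564°, so α ≈ 0.9128°.

0.91°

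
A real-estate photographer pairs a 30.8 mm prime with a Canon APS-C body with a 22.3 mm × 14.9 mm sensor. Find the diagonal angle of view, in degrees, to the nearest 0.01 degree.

Sensor diagonal = √(22.3² + 14.9²) = √719.3000 ≈ 26.8198 mm.
Angle of view α = 2·arctan(d/2f) with d = 26.8198 mm and f = 30.8 mm.
d/2f = 0.43539; arctan(0.43539) ≈ 23.5276°, so α ≈ 47.0553°.

47.06°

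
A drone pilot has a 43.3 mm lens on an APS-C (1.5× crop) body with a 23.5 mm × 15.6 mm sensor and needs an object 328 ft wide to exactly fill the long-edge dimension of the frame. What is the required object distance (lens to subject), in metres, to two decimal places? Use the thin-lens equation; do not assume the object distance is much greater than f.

W: 328 ft × 304.8 mm/ft = 99974.40 mm.
Magnification m = w/W = dᵢ/dₒ; combined with 1/f = 1/dₒ + 1/dᵢ this gives dₒ = f·(1 + W/w).
dₒ = 43.3 mm × (1 + 99974.4/23.5) = 43.3 × 4255.2297 ≈ 184251.444 mm = 184.251 m.

184.25 m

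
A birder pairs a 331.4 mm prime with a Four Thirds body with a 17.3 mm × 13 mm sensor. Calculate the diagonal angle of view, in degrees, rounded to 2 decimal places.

Sensor diagonal = √(17.3² + 13²) = √468.2900 ≈ 21.6400 mm.
Angle of view α = 2·arctan(d/2f) with d = 21.6400 mm and f = 331.4 mm.
d/2f = 0.03265; arctan(0.03265) ≈ 1.8700°, so α ≈ 3.7400°.

3.74°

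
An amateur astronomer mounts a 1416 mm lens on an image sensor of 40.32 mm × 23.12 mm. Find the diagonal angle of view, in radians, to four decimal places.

Sensor diagonal = √(40.32² + 23.12²) = √2160.2368 ≈ 46.4783 mm.
Angle of view α = 2·arctan(d/2f) with d = 46.4783 mm and f = 1416 mm.
d/2f = 0.01641; arctan(0.01641) ≈ 0.0164 rad, so α ≈ 0.0328 rad.

0.0328 rad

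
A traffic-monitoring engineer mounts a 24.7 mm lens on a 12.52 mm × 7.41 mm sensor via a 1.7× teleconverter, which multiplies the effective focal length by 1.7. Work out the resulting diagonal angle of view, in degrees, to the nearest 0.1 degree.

19.7°

Effective focal length f = 24.7 × 1.7 = 41.99 mm.
Sensor diagonal = √(12.52² + 7.41²) = √211.6585 ≈ 14.5485 mm.
α = 2·arctan(14.548 / (2 × 41.99)) = 2·arctan(0.17324) ≈ 19.6565°.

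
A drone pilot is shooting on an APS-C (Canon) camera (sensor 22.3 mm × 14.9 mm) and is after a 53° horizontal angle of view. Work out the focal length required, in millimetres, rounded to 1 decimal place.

22.4 mm

From α = 2·arctan(w/2f) we get f = w / (2·tan(α/2)).
With w = 22.3 mm and α/2 = 26.5°, tan(α/2) ≈ 0.49858, so f ≈ 22.3 / 0.99716 ≈ 22.3634 mm.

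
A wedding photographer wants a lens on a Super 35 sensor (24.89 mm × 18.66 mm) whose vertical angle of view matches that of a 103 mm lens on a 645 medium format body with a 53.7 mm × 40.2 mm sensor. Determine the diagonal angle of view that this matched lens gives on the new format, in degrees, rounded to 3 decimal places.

36.042°

Equal vertical AOV ⇒ f₂ = f₁ · 18.66/40.2 = 103 × 0.46418 ≈ 47.8104 mm.
Sensor diagonal = √(24.89² + 18.66²) = √967.7077 ≈ 31.1080 mm.
Diagonal AOV on the new format = 2·arctan(31.1080 / (2 × 47.8104)) = 2·arctan(0.32533) ≈ 36.0421°.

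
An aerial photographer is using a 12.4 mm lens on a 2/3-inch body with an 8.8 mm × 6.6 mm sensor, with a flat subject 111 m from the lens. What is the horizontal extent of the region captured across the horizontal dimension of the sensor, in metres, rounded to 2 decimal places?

dₒ: 111 m = 111000 mm.
Similar triangles through the lens centre give W/dₒ = w/dᵢ; with 1/f = 1/dₒ + 1/dᵢ this gives W = w·(dₒ − f)/f.
W = 8.8 mm × (111000 − 12.4) / 12.4 = 8.8 × 8950.6129 ≈ 78765.394 mm = 78.7654 m.

78.77 m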